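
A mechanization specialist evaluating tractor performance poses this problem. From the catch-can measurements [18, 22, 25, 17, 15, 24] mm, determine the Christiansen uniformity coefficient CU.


xbar = 121 / 6 = 20.167
sum|xi - xbar| = 21
CU = 100 * (1 - 21 / (6 * 20.167))
   = 100 * (1 - 0.1736)
   = 82.64%


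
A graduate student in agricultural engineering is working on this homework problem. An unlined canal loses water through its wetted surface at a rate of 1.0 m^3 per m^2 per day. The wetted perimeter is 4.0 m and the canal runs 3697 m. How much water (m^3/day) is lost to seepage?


S = C * P * L
  = 1.0 * 4.0 * 3697
  = 14788 m^3/day


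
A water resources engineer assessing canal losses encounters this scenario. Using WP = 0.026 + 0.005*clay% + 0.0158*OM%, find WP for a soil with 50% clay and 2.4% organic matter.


WP = 0.026 + 0.005*50 + 0.0158*2.4
   = 0.026 + 0.2500 + 0.0379
   = 0.3139


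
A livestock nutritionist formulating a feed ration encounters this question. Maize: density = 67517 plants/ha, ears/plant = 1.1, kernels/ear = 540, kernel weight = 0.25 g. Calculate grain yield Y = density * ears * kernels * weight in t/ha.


Y = density * ears * kernels * kw
  = 67517 * 1.1 * 540 * 0.25 g/ha
  = 10026274.50 g/ha
  = 10026.27 kg/ha = 10.03 t/ha


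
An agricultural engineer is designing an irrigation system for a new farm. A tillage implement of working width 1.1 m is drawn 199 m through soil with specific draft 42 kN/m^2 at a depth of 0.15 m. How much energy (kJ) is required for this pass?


E = k * d * w * L
  = 42 * 0.15 * 1.1 * 199
  = 1379.07 kJ


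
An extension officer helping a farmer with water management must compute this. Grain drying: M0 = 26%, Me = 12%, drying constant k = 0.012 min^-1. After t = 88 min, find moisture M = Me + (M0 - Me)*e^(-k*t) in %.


M = Me + (M0 - Me) * e^(-k*t)
  = 12 + (26 - 12) * e^(-0.012*88)
  = 12 + 14 * e^(-1.056)
  = 12 + 14 * 0.34784
  = 12 + 4.8698
  = 16.87%


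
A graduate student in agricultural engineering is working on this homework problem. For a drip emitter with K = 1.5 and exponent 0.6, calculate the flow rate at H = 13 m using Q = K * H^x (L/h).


Q = K * H^x
  = 1.5 * 13^0.6
  = 1.5 * 4.6598
  = 6.99 L/h


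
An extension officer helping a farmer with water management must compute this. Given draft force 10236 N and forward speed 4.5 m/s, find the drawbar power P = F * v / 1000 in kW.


P = F * v / 1000
  = 10236 * 4.5 / 1000
  = 46062 / 1000
  = 46.06 kW


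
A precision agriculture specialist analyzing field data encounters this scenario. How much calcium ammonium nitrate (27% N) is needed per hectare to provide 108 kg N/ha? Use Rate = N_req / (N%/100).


Rate = N_required / (N_content / 100)
     = 108 / (27 / 100)
     = 108 / 0.27
     = 400 kg/ha


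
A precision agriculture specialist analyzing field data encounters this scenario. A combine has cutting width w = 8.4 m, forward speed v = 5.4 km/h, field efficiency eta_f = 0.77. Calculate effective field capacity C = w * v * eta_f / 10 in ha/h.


C = w * v * eta_f / 10
  = 8.4 * 5.4 * 0.77 / 10
  = 34.93 / 10
  = 3.49 ha/h


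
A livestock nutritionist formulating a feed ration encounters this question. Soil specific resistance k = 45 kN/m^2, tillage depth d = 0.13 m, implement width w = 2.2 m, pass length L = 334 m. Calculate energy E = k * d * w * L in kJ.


E = k * d * w * L
  = 45 * 0.13 * 2.2 * 334
  = 4298.58 kJ


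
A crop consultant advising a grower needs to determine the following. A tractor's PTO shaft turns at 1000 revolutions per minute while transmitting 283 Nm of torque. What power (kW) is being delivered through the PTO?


P = 2*pi*n*T / 60000
  = 2*pi * 1000 * 283 / 60000
  = 1778141.44 / 60000
  = 29.64 kW


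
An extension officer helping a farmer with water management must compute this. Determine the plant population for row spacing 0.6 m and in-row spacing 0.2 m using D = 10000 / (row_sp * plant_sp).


D = 10000 / (row_sp * plant_sp)
  = 10000 / (0.6 * 0.2)
  = 10000 / 0.1200
  = 83333.33 plants/ha


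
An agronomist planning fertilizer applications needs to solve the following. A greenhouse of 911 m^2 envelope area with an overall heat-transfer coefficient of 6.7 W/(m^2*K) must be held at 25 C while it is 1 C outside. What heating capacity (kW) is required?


dT = 25 - (1) = 24 K
Q = U * A * dT
  = 6.7 * 911 * 24
  = 146488.80 W = 146.49 kW


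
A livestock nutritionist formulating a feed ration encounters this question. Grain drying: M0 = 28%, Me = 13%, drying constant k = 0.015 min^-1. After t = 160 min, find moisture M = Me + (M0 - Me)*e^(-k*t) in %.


M = Me + (M0 - Me) * e^(-k*t)
  = 13 + (28 - 13) * e^(-0.015*160)
  = 13 + 15 * e^(-2.400)
  = 13 + 15 * 0.09072
  = 13 + 1.3608
  = 14.36%


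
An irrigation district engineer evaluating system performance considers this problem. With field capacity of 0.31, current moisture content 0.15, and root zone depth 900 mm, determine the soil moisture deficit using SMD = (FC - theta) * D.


SMD = (FC - theta) * D
    = (0.31 - 0.15) * 900
    = 0.160 * 900
    = 144 mm


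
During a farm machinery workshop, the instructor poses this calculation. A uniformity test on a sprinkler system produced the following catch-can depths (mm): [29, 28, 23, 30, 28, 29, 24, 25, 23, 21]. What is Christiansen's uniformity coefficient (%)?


xbar = 260 / 10 = 26
sum|xi - xbar| = 28
CU = 100 * (1 - 28 / (10 * 26))
   = 100 * (1 - 0.1077)
   = 89.23%


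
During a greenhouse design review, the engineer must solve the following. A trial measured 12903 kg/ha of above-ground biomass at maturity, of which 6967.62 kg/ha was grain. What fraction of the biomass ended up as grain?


HI = grain_yield / biomass
   = 6967.62 / 12903
   = 0.54


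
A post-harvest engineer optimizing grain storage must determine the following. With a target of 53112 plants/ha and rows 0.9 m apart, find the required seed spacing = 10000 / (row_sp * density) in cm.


spacing = 10000 / (row_sp * density)
        = 10000 / (0.9 * 53112)
        = 10000 / 47800.80
        = 0.20920 m = 20.92 cm


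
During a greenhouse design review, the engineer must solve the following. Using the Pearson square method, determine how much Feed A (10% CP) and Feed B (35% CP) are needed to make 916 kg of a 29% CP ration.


parts_A = CP_b - target = 35 - 29 = 6
parts_B = target - CP_a = 29 - 10 = 19
total_parts = 6 + 19 = 25
Feed A = 916 * 6 / 25 = 219.84 kg
Feed B = 916 * 19 / 25 = 696.16 kg

219.84 kg


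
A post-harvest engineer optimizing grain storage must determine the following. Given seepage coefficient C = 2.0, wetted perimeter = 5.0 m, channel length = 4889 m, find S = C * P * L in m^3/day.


S = C * P * L
  = 2.0 * 5.0 * 4889
  = 48890 m^3/day


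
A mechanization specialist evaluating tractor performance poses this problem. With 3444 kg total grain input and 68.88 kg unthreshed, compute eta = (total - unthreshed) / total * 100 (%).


eta = (total - unthreshed) / total * 100
    = (3444 - 68.88) / 3444 * 100
    = 3375.12 / 3444 * 100
    = 98%


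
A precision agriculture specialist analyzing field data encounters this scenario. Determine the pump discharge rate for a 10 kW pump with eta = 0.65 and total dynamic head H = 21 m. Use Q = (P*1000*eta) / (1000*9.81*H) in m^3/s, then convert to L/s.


Q = (P * 1000 * eta) / (rho * g * H)
  = (10 * 1000 * 0.65) / (1000 * 9.81 * 21)
  = 6500 / 206010
  = 0.03155 m^3/s = 31.55 L/s


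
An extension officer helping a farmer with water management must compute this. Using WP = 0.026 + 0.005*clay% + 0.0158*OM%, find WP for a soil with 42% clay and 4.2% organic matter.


WP = 0.026 + 0.005*42 + 0.0158*4.2
   = 0.026 + 0.2100 + 0.0664
   = 0.3024


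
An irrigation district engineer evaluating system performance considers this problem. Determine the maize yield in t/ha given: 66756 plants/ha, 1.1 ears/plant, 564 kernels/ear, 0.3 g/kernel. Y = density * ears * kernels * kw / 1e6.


Y = density * ears * kernels * kw
  = 66756 * 1.1 * 564 * 0.3 g/ha
  = 12424626.72 g/ha
  = 12424.63 kg/ha = 12.42 t/ha


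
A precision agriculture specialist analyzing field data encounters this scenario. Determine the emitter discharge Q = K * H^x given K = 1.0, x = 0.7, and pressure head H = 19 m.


Q = K * H^x
  = 1.0 * 19^0.7
  = 1.0 * 7.8547
  = 7.85 L/h


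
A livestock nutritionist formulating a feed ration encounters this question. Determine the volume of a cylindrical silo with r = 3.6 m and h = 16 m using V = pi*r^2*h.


V = pi * r^2 * h
  = pi * 3.6^2 * 16
  = pi * 12.96 * 16
  = 651.44 m^3


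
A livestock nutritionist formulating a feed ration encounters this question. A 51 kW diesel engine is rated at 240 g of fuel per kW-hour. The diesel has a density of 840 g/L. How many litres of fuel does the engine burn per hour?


FC = P * BSFC / rho_fuel
   = 51 * 240 / 840
   = 12240 / 840
   = 14.57 L/h


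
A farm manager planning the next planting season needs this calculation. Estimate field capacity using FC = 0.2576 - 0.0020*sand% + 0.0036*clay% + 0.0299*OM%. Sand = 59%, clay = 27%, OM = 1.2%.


FC = 0.2576 - 0.0020*59 + 0.0036*27 + 0.0299*1.2
   = 0.2576 - 0.1180 + 0.0972 + 0.0359
   = 0.2727


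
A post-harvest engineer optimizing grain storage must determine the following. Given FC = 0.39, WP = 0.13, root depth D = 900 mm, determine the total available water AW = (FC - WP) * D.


AW = (FC - WP) * D
   = (0.39 - 0.13) * 900
   = 0.26 * 900
   = 234 mm


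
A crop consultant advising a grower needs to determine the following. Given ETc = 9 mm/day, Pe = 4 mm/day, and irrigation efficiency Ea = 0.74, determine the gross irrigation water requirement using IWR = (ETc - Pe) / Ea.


IWR = (ETc - Pe) / Ea
    = (9 - 4) / 0.74
    = 5 / 0.74
    = 6.76 mm/day


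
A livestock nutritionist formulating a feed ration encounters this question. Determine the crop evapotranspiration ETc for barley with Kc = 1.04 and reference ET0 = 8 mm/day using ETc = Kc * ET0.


ETc = Kc * ET0
    = 1.04 * 8
    = 8.32 mm/day


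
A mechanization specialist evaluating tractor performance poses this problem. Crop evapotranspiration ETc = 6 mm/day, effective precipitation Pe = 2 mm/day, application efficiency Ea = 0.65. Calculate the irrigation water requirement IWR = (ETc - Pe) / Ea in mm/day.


IWR = (ETc - Pe) / Ea
    = (6 - 2) / 0.65
    = 4 / 0.65
    = 6.15 mm/day


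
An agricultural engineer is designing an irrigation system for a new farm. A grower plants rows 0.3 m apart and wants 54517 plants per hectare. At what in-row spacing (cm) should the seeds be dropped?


spacing = 10000 / (row_sp * density)
        = 10000 / (0.3 * 54517)
        = 10000 / 16355.10
        = 0.61143 m = 61.14 cm


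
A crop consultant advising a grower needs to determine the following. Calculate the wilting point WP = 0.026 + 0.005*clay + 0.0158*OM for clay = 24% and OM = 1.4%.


WP = 0.026 + 0.005*24 + 0.0158*1.4
   = 0.026 + 0.1200 + 0.0221
   = 0.1681


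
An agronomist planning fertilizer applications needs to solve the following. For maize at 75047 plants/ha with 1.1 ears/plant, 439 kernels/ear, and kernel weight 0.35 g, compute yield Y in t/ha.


Y = density * ears * kernels * kw
  = 75047 * 1.1 * 439 * 0.35 g/ha
  = 12684068.71 g/ha
  = 12684.07 kg/ha = 12.68 t/ha


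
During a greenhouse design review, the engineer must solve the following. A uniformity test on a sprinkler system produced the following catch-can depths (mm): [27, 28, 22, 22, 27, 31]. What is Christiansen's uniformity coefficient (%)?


xbar = 157 / 6 = 26.167
sum|xi - xbar| = 16.667
CU = 100 * (1 - 16.667 / (6 * 26.167))
   = 100 * (1 - 0.1062)
   = 89.38%


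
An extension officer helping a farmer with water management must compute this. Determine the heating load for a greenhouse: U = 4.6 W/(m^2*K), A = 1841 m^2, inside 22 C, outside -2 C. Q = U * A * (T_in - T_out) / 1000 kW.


dT = 22 - (-2) = 24 K
Q = U * A * dT
  = 4.6 * 1841 * 24
  = 203246.40 W = 203.25 kW


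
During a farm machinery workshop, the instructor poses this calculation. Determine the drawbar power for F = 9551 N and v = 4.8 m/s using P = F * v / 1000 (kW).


P = F * v / 1000
  = 9551 * 4.8 / 1000
  = 45844.80 / 1000
  = 45.84 kW


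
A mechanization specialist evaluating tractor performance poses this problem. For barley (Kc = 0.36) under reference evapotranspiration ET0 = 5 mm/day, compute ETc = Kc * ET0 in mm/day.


ETc = Kc * ET0
    = 0.36 * 5
    = 1.80 mm/day


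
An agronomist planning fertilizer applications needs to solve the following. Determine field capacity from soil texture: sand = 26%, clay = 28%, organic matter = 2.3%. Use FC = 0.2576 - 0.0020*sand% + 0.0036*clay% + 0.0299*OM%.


FC = 0.2576 - 0.0020*26 + 0.0036*28 + 0.0299*2.3
   = 0.2576 - 0.0520 + 0.1008 + 0.0688
   = 0.3752


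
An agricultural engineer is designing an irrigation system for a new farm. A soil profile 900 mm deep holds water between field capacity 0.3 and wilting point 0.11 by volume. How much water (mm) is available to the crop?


AW = (FC - WP) * D
   = (0.3 - 0.11) * 900
   = 0.19 * 900
   = 171 mm


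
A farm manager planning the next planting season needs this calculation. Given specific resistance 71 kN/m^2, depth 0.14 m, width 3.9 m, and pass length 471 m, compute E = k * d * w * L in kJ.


E = k * d * w * L
  = 71 * 0.14 * 3.9 * 471
  = 18258.79 kJ


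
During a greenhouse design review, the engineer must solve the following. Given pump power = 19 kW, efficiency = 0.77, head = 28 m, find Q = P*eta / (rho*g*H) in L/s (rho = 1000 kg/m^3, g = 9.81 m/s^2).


Q = (P * 1000 * eta) / (rho * g * H)
  = (19 * 1000 * 0.77) / (1000 * 9.81 * 28)
  = 14630 / 274680
  = 0.05326 m^3/s = 53.26 L/s


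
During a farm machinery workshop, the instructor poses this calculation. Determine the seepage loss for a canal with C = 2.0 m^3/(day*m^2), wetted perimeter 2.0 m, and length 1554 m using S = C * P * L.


S = C * P * L
  = 2.0 * 2.0 * 1554
  = 6216 m^3/day


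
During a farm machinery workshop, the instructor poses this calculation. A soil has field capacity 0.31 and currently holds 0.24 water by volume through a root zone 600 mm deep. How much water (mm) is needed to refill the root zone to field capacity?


SMD = (FC - theta) * D
    = (0.31 - 0.24) * 600
    = 0.070 * 600
    = 42 mm


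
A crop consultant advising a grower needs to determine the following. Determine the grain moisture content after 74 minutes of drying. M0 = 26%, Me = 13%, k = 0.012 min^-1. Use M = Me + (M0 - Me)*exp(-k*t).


M = Me + (M0 - Me) * e^(-k*t)
  = 13 + (26 - 13) * e^(-0.012*74)
  = 13 + 13 * e^(-0.888)
  = 13 + 13 * 0.41148
  = 13 + 5.3492
  = 18.35%


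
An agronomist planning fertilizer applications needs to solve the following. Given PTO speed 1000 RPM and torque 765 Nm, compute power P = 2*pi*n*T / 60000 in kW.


P = 2*pi*n*T / 60000
  = 2*pi * 1000 * 765 / 60000
  = 4806636.76 / 60000
  = 80.11 kW


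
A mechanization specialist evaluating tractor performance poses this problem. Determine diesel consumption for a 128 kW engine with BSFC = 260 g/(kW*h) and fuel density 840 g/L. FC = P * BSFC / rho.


FC = P * BSFC / rho_fuel
   = 128 * 260 / 840
   = 33280 / 840
   = 39.62 L/h


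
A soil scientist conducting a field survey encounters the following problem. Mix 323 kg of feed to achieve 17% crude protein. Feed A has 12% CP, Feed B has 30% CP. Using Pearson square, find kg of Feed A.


parts_A = CP_b - target = 30 - 17 = 13
parts_B = target - CP_a = 17 - 12 = 5
total_parts = 13 + 5 = 18
Feed A = 323 * 13 / 18 = 233.28 kg
Feed B = 323 * 5 / 18 = 89.72 kg

233.28 kg


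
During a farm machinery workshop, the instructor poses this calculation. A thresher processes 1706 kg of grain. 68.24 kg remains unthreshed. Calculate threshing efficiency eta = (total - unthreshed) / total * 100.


eta = (total - unthreshed) / total * 100
    = (1706 - 68.24) / 1706 * 100
    = 1637.76 / 1706 * 100
    = 96%


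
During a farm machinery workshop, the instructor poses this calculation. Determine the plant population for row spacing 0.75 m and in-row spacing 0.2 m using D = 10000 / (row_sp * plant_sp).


D = 10000 / (row_sp * plant_sp)
  = 10000 / (0.75 * 0.2)
  = 10000 / 0.1500
  = 66666.67 plants/ha


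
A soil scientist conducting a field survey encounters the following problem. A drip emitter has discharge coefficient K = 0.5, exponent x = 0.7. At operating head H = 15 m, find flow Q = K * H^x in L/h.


Q = K * H^x
  = 0.5 * 15^0.7
  = 0.5 * 6.6568
  = 3.33 L/h


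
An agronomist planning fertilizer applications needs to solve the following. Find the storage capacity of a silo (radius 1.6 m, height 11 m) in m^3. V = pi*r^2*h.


V = pi * r^2 * h
  = pi * 1.6^2 * 11
  = pi * 2.56 * 11
  = 88.47 m^3


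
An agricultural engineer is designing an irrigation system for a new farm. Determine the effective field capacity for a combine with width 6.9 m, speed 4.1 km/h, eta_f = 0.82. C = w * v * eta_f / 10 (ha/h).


C = w * v * eta_f / 10
  = 6.9 * 4.1 * 0.82 / 10
  = 23.20 / 10
  = 2.32 ha/h


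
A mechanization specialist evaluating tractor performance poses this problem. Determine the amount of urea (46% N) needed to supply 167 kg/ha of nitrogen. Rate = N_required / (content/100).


Rate = N_required / (N_content / 100)
     = 167 / (46 / 100)
     = 167 / 0.46
     = 363.04 kg/ha


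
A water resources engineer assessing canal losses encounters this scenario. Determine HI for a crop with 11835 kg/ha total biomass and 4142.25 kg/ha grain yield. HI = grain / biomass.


HI = grain_yield / biomass
   = 4142.25 / 11835
   = 0.35


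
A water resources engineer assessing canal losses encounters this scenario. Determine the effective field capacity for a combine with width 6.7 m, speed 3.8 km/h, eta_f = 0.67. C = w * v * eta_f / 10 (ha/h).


C = w * v * eta_f / 10
  = 6.7 * 3.8 * 0.67 / 10
  = 17.06 / 10
  = 1.71 ha/h


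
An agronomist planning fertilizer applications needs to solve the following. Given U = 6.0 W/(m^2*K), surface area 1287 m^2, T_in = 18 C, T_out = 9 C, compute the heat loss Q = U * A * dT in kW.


dT = 18 - (9) = 9 K
Q = U * A * dT
  = 6.0 * 1287 * 9
  = 69498 W = 69.50 kW


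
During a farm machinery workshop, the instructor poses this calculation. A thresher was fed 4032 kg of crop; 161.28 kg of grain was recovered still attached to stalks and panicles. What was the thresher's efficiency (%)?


eta = (total - unthreshed) / total * 100
    = (4032 - 161.28) / 4032 * 100
    = 3870.72 / 4032 * 100
    = 96%


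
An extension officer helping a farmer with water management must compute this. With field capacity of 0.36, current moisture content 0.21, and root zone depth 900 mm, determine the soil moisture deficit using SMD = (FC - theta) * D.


SMD = (FC - theta) * D
    = (0.36 - 0.21) * 900
    = 0.150 * 900
    = 135 mm


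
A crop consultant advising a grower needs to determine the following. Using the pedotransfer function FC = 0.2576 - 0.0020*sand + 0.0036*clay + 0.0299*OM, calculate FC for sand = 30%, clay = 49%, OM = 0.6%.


FC = 0.2576 - 0.0020*30 + 0.0036*49 + 0.0299*0.6
   = 0.2576 - 0.0600 + 0.1764 + 0.0179
   = 0.3919


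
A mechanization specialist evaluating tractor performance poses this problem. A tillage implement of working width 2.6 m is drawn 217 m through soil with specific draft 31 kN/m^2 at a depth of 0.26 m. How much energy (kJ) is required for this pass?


E = k * d * w * L
  = 31 * 0.26 * 2.6 * 217
  = 4547.45 kJ


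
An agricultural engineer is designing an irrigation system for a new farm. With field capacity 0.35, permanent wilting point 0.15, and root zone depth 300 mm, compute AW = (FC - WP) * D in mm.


AW = (FC - WP) * D
   = (0.35 - 0.15) * 300
   = 0.20 * 300
   = 60 mm


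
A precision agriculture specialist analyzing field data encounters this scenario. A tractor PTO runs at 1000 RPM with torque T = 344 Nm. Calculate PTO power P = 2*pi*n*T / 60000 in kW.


P = 2*pi*n*T / 60000
  = 2*pi * 1000 * 344 / 60000
  = 2161415.75 / 60000
  = 36.02 kW


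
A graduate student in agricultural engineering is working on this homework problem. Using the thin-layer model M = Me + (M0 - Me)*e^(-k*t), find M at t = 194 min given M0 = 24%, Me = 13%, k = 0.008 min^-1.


M = Me + (M0 - Me) * e^(-k*t)
  = 13 + (24 - 13) * e^(-0.008*194)
  = 13 + 11 * e^(-1.552)
  = 13 + 11 * 0.21182
  = 13 + 2.3301
  = 15.33%


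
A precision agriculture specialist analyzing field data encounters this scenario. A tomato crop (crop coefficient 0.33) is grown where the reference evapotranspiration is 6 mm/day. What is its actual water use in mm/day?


ETc = Kc * ET0
    = 0.33 * 6
    = 1.98 mm/day


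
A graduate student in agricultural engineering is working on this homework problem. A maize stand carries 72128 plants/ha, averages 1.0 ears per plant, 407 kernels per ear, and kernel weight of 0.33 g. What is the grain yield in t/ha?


Y = density * ears * kernels * kw
  = 72128 * 1.0 * 407 * 0.33 g/ha
  = 9687511.68 g/ha
  = 9687.51 kg/ha = 9.69 t/ha


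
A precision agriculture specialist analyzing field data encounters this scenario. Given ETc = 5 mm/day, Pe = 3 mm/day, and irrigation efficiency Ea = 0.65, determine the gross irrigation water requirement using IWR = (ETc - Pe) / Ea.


IWR = (ETc - Pe) / Ea
    = (5 - 3) / 0.65
    = 2 / 0.65
    = 3.08 mm/day


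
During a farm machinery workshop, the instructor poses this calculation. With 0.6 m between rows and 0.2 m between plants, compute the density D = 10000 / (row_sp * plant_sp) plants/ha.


D = 10000 / (row_sp * plant_sp)
  = 10000 / (0.6 * 0.2)
  = 10000 / 0.1200
  = 83333.33 plants/ha


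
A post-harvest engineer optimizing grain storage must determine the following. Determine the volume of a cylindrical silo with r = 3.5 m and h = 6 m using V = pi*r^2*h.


V = pi * r^2 * h
  = pi * 3.5^2 * 6
  = pi * 12.25 * 6
  = 230.91 m^3


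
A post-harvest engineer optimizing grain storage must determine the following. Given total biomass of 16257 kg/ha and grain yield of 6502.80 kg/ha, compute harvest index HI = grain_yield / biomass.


HI = grain_yield / biomass
   = 6502.80 / 16257
   = 0.40


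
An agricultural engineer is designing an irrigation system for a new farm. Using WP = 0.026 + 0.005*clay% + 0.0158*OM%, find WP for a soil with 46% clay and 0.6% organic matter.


WP = 0.026 + 0.005*46 + 0.0158*0.6
   = 0.026 + 0.2300 + 0.0095
   = 0.2655


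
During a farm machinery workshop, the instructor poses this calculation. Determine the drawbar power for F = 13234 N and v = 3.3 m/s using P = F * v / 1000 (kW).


P = F * v / 1000
  = 13234 * 3.3 / 1000
  = 43672.20 / 1000
  = 43.67 kW


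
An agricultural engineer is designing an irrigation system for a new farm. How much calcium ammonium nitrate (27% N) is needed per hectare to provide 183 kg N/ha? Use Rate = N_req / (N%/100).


Rate = N_required / (N_content / 100)
     = 183 / (27 / 100)
     = 183 / 0.27
     = 677.78 kg/ha


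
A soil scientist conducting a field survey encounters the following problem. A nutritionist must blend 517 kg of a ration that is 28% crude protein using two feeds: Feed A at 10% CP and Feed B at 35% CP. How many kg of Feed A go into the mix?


parts_A = CP_b - target = 35 - 28 = 7
parts_B = target - CP_a = 28 - 10 = 18
total_parts = 7 + 18 = 25
Feed A = 517 * 7 / 25 = 144.76 kg
Feed B = 517 * 18 / 25 = 372.24 kg

144.76 kg


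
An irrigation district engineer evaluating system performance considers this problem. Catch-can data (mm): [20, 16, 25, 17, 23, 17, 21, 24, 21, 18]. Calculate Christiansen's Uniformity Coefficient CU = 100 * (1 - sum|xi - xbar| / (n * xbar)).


xbar = 202 / 10 = 20.200
sum|xi - xbar| = 26
CU = 100 * (1 - 26 / (10 * 20.200))
   = 100 * (1 - 0.1287)
   = 87.13%


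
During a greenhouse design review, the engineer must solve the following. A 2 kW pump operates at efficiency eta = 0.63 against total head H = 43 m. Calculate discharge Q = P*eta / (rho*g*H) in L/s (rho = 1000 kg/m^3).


Q = (P * 1000 * eta) / (rho * g * H)
  = (2 * 1000 * 0.63) / (1000 * 9.81 * 43)
  = 1260 / 421830
  = 0.00299 m^3/s = 2.99 L/s


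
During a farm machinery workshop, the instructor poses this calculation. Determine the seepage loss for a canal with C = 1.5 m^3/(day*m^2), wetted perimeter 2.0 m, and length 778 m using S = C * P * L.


S = C * P * L
  = 1.5 * 2.0 * 778
  = 2334 m^3/day


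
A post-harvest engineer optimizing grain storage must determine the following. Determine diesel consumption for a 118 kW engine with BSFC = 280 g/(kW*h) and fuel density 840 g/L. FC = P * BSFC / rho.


FC = P * BSFC / rho_fuel
   = 118 * 280 / 840
   = 33040 / 840
   = 39.33 L/h


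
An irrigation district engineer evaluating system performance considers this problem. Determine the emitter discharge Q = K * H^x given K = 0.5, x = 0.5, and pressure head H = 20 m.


Q = K * H^x
  = 0.5 * 20^0.5
  = 0.5 * 4.4721
  = 2.24 L/h


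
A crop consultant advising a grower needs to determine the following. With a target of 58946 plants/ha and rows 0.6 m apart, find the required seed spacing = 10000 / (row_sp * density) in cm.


spacing = 10000 / (row_sp * density)
        = 10000 / (0.6 * 58946)
        = 10000 / 35367.60
        = 0.28274 m = 28.27 cm


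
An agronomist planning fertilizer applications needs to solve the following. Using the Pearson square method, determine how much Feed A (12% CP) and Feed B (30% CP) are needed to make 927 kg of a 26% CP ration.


parts_A = CP_b - target = 30 - 26 = 4
parts_B = target - CP_a = 26 - 12 = 14
total_parts = 4 + 14 = 18
Feed A = 927 * 4 / 18 = 206 kg
Feed B = 927 * 14 / 18 = 721 kg

206 kg


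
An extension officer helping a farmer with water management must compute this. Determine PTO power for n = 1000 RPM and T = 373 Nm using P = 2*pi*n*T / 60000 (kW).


P = 2*pi*n*T / 60000
  = 2*pi * 1000 * 373 / 60000
  = 2343628.12 / 60000
  = 39.06 kW


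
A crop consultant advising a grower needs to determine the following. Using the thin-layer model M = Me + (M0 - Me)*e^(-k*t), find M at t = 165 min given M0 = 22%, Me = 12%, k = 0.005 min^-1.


M = Me + (M0 - Me) * e^(-k*t)
  = 12 + (22 - 12) * e^(-0.005*165)
  = 12 + 10 * e^(-0.825)
  = 12 + 10 * 0.43823
  = 12 + 4.3823
  = 16.38%


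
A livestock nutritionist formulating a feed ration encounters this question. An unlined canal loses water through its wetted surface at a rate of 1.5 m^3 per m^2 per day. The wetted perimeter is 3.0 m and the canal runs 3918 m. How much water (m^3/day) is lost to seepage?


S = C * P * L
  = 1.5 * 3.0 * 3918
  = 17631 m^3/day


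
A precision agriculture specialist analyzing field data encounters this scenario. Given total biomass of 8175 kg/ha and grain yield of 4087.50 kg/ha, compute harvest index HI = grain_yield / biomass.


HI = grain_yield / biomass
   = 4087.50 / 8175
   = 0.50


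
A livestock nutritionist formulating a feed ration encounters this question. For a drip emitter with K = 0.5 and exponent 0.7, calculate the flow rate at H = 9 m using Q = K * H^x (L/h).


Q = K * H^x
  = 0.5 * 9^0.7
  = 0.5 * 4.6555
  = 2.33 L/h


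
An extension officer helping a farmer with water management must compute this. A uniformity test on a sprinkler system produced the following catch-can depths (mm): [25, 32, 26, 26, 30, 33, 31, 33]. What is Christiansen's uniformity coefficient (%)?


xbar = 236 / 8 = 29.500
sum|xi - xbar| = 23
CU = 100 * (1 - 23 / (8 * 29.500))
   = 100 * (1 - 0.0975)
   = 90.25%


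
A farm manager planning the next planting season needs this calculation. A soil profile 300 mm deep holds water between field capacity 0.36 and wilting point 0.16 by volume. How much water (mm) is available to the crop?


AW = (FC - WP) * D
   = (0.36 - 0.16) * 300
   = 0.20 * 300
   = 60 mm


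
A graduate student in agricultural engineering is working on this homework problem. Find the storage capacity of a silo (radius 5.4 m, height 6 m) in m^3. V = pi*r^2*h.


V = pi * r^2 * h
  = pi * 5.4^2 * 6
  = pi * 29.16 * 6
  = 549.65 m^3


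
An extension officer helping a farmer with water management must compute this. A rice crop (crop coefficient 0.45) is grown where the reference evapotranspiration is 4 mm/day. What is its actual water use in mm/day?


ETc = Kc * ET0
    = 0.45 * 4
    = 1.80 mm/day


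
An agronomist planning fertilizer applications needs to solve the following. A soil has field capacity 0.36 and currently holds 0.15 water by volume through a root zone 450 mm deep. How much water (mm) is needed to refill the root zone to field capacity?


SMD = (FC - theta) * D
    = (0.36 - 0.15) * 450
    = 0.210 * 450
    = 94.50 mm


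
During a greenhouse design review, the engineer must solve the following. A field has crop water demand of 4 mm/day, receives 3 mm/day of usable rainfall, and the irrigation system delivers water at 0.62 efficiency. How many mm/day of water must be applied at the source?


IWR = (ETc - Pe) / Ea
    = (4 - 3) / 0.62
    = 1 / 0.62
    = 1.61 mm/day


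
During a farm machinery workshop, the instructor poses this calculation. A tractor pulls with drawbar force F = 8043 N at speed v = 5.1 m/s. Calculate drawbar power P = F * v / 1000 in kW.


P = F * v / 1000
  = 8043 * 5.1 / 1000
  = 41019.30 / 1000
  = 41.02 kW


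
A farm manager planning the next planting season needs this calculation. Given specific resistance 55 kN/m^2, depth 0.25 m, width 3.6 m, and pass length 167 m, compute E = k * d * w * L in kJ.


E = k * d * w * L
  = 55 * 0.25 * 3.6 * 167
  = 8266.50 kJ


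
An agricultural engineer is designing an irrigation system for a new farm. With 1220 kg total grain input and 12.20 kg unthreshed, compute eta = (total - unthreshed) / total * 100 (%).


eta = (total - unthreshed) / total * 100
    = (1220 - 12.20) / 1220 * 100
    = 1207.80 / 1220 * 100
    = 99%


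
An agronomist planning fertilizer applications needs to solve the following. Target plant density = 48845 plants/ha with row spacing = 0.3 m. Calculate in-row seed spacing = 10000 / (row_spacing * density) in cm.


spacing = 10000 / (row_sp * density)
        = 10000 / (0.3 * 48845)
        = 10000 / 14653.50
        = 0.68243 m = 68.24 cm


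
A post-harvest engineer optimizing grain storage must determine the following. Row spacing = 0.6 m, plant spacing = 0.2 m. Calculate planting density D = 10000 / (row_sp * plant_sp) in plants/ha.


D = 10000 / (row_sp * plant_sp)
  = 10000 / (0.6 * 0.2)
  = 10000 / 0.1200
  = 83333.33 plants/ha


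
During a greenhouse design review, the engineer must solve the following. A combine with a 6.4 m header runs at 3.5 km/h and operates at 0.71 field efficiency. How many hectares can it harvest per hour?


C = w * v * eta_f / 10
  = 6.4 * 3.5 * 0.71 / 10
  = 15.90 / 10
  = 1.59 ha/h


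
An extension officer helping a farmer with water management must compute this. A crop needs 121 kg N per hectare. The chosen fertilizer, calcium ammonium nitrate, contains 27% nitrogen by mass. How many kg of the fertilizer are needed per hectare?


Rate = N_required / (N_content / 100)
     = 121 / (27 / 100)
     = 121 / 0.27
     = 448.15 kg/ha


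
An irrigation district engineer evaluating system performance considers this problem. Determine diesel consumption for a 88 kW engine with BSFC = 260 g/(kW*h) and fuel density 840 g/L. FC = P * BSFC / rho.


FC = P * BSFC / rho_fuel
   = 88 * 260 / 840
   = 22880 / 840
   = 27.24 L/h


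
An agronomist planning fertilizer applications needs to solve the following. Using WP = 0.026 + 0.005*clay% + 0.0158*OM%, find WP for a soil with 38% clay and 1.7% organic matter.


WP = 0.026 + 0.005*38 + 0.0158*1.7
   = 0.026 + 0.1900 + 0.0269
   = 0.2429


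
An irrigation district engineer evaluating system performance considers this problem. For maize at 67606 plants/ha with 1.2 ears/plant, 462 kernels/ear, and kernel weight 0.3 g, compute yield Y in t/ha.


Y = density * ears * kernels * kw
  = 67606 * 1.2 * 462 * 0.3 g/ha
  = 11244229.92 g/ha
  = 11244.23 kg/ha = 11.24 t/ha


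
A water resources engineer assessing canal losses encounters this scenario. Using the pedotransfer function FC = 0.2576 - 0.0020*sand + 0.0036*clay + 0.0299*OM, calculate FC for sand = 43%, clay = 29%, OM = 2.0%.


FC = 0.2576 - 0.0020*43 + 0.0036*29 + 0.0299*2.0
   = 0.2576 - 0.0860 + 0.1044 + 0.0598
   = 0.3358


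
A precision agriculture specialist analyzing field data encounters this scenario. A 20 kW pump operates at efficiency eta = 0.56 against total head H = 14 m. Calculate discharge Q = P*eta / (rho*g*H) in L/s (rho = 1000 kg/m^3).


Q = (P * 1000 * eta) / (rho * g * H)
  = (20 * 1000 * 0.56) / (1000 * 9.81 * 14)
  = 11200 / 137340
  = 0.08155 m^3/s = 81.55 L/s


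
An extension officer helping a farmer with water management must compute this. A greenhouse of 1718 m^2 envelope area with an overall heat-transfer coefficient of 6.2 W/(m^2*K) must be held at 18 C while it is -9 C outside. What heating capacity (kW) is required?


dT = 18 - (-9) = 27 K
Q = U * A * dT
  = 6.2 * 1718 * 27
  = 287593.20 W = 287.59 kW


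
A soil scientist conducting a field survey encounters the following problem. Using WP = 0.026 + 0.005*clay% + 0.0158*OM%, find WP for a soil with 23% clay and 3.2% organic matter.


WP = 0.026 + 0.005*23 + 0.0158*3.2
   = 0.026 + 0.1150 + 0.0506
   = 0.1916


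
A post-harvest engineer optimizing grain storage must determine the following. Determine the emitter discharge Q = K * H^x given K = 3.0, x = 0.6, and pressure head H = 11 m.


Q = K * H^x
  = 3.0 * 11^0.6
  = 3.0 * 4.2154
  = 12.65 L/h


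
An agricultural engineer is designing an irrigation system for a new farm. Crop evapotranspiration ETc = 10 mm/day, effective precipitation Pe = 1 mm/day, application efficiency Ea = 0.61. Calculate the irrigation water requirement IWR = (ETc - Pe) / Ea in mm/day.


IWR = (ETc - Pe) / Ea
    = (10 - 1) / 0.61
    = 9 / 0.61
    = 14.75 mm/day


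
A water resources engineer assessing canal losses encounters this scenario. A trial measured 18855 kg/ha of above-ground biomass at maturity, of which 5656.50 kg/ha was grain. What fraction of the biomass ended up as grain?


HI = grain_yield / biomass
   = 5656.50 / 18855
   = 0.30


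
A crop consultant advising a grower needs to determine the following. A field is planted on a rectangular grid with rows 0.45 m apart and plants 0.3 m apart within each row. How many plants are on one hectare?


D = 10000 / (row_sp * plant_sp)
  = 10000 / (0.45 * 0.3)
  = 10000 / 0.1350
  = 74074.07 plants/ha


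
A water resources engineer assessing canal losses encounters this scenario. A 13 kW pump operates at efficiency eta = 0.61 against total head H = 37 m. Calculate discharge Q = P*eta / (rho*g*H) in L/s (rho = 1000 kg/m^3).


Q = (P * 1000 * eta) / (rho * g * H)
  = (13 * 1000 * 0.61) / (1000 * 9.81 * 37)
  = 7930 / 362970
  = 0.02185 m^3/s = 21.85 L/s


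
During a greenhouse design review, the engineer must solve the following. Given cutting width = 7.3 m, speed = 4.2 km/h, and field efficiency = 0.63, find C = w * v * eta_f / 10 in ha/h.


C = w * v * eta_f / 10
  = 7.3 * 4.2 * 0.63 / 10
  = 19.32 / 10
  = 1.93 ha/h


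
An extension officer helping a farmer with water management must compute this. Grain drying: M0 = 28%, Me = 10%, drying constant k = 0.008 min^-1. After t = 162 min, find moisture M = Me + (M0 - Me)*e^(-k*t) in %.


M = Me + (M0 - Me) * e^(-k*t)
  = 10 + (28 - 10) * e^(-0.008*162)
  = 10 + 18 * e^(-1.296)
  = 10 + 18 * 0.27362
  = 10 + 4.9252
  = 14.93%


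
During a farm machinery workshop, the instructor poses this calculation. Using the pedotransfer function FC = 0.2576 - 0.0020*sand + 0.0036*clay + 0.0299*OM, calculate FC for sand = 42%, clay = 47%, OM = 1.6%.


FC = 0.2576 - 0.0020*42 + 0.0036*47 + 0.0299*1.6
   = 0.2576 - 0.0840 + 0.1692 + 0.0478
   = 0.3906


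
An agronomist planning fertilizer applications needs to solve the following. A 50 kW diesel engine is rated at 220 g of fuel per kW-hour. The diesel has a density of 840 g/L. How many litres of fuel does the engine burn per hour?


FC = P * BSFC / rho_fuel
   = 50 * 220 / 840
   = 11000 / 840
   = 13.10 L/h


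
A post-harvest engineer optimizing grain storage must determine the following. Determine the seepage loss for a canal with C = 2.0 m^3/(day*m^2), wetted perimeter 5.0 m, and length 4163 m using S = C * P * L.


S = C * P * L
  = 2.0 * 5.0 * 4163
  = 41630 m^3/day


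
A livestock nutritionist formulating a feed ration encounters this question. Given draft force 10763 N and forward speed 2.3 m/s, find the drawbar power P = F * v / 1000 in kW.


P = F * v / 1000
  = 10763 * 2.3 / 1000
  = 24754.90 / 1000
  = 24.75 kW


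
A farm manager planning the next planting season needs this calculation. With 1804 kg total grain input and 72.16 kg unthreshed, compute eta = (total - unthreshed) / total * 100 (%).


eta = (total - unthreshed) / total * 100
    = (1804 - 72.16) / 1804 * 100
    = 1731.84 / 1804 * 100
    = 96%


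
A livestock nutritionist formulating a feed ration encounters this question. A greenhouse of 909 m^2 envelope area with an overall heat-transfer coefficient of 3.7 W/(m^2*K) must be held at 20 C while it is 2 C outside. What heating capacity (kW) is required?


dT = 20 - (2) = 18 K
Q = U * A * dT
  = 3.7 * 909 * 18
  = 60539.40 W = 60.54 kW


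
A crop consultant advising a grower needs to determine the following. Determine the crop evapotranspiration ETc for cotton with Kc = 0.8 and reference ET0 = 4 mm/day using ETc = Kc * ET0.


ETc = Kc * ET0
    = 0.8 * 4
    = 3.20 mm/day


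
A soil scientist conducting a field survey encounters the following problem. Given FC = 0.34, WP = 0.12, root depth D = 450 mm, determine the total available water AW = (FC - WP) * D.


AW = (FC - WP) * D
   = (0.34 - 0.12) * 450
   = 0.22 * 450
   = 99 mm


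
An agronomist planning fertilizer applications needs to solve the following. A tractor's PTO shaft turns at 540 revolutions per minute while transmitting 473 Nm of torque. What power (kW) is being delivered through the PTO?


P = 2*pi*n*T / 60000
  = 2*pi * 540 * 473 / 60000
  = 1604851.19 / 60000
  = 26.75 kW


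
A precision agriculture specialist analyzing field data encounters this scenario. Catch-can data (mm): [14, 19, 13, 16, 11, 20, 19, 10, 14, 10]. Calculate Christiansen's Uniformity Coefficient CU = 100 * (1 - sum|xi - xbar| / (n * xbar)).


xbar = 146 / 10 = 14.600
sum|xi - xbar| = 31.200
CU = 100 * (1 - 31.200 / (10 * 14.600))
   = 100 * (1 - 0.2137)
   = 78.63%


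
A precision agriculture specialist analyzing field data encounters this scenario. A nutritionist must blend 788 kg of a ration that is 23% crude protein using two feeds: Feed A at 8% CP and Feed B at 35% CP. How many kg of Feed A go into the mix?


parts_A = CP_b - target = 35 - 23 = 12
parts_B = target - CP_a = 23 - 8 = 15
total_parts = 12 + 15 = 27
Feed A = 788 * 12 / 27 = 350.22 kg
Feed B = 788 * 15 / 27 = 437.78 kg

350.22 kg


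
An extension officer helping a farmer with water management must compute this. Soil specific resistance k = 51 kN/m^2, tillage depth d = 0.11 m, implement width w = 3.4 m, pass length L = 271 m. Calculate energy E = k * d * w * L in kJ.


E = k * d * w * L
  = 51 * 0.11 * 3.4 * 271
  = 5169.05 kJ


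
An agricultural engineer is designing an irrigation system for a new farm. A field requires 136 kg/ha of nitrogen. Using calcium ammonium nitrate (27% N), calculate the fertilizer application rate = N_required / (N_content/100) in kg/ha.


Rate = N_required / (N_content / 100)
     = 136 / (27 / 100)
     = 136 / 0.27
     = 503.70 kg/ha
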